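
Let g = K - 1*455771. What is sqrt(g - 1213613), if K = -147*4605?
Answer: I*sqrt(2346319) ≈ 1531.8*I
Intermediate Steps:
K = -676935
g = -1132706 (g = -676935 - 1*455771 = -676935 - 455771 = -1132706)
sqrt(g - 1213613) = sqrt(-1132706 - 1213613) = sqrt(-2346319) = I*sqrt(2346319)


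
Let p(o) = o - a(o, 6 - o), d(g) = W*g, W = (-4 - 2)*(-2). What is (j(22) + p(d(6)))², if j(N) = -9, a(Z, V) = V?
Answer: 16641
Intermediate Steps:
W = 12 (W = -6*(-2) = 12)
d(g) = 12*g
p(o) = -6 + 2*o (p(o) = o - (6 - o) = o + (-6 + o) = -6 + 2*o)
(j(22) + p(d(6)))² = (-9 + (-6 + 2*(12*6)))² = (-9 + (-6 + 2*72))² = (-9 + (-6 + 144))² = (-9 + 138)² = 129² = 16641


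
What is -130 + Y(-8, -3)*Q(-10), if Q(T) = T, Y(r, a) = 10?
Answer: -230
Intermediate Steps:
-130 + Y(-8, -3)*Q(-10) = -130 + 10*(-10) = -130 - 100 = -230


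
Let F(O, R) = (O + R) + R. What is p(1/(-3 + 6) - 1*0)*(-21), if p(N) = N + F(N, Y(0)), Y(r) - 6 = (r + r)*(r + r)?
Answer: -266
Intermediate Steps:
Y(r) = 6 + 4*r**2 (Y(r) = 6 + (r + r)*(r + r) = 6 + (2*r)*(2*r) = 6 + 4*r**2)
F(O, R) = O + 2*R
p(N) = 12 + 2*N (p(N) = N + (N + 2*(6 + 4*0**2)) = N + (N + 2*(6 + 4*0)) = N + (N + 2*(6 + 0)) = N + (N + 2*6) = N + (N + 12) = N + (12 + N) = 12 + 2*N)
p(1/(-3 + 6) - 1*0)*(-21) = (12 + 2*(1/(-3 + 6) - 1*0))*(-21) = (12 + 2*(1/3 + 0))*(-21) = (12 + 2*(1/3))*(-21) = (12 + 2/3)*(-21) = (38/3)*(-21) = -266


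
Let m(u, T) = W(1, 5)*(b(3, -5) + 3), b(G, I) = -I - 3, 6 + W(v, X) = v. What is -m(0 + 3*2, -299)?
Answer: 25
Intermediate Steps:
W(v, X) = -6 + v
b(G, I) = -3 - I
m(u, T) = -25 (m(u, T) = (-6 + 1)*((-3 - 1*(-5)) + 3) = -5*((-3 + 5) + 3) = -5*(2 + 3) = -5*5 = -25)
-m(0 + 3*2, -299) = -1*(-25) = 25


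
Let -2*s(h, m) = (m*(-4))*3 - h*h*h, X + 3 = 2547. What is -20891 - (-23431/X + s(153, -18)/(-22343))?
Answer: -1182377797447/56840592 ≈ -20802.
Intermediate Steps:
X = 2544 (X = -3 + 2547 = 2544)
s(h, m) = h**3/2 + 6*m (s(h, m) = -((m*(-4))*3 - h*h*h)/2 = -(-4*m*3 - h**2*h)/2 = -(-12*m - h**3)/2 = -(-h**3 - 12*m)/2 = h**3/2 + 6*m)
-20891 - (-23431/X + s(153, -18)/(-22343)) = -20891 - (-23431/2544 + ((1/2)*153**3 + 6*(-18))/(-22343)) = -20891 - (-23431*1/2544 + ((1/2)*3581577 - 108)*(-1/22343)) = -20891 - (-23431/2544 + (3581577/2 - 108)*(-1/22343)) = -20891 - (-23431/2544 + (3581361/2)*(-1/22343)) = -20891 - (-23431/2544 - 3581361/44686) = -20891 - 1*(-5079010025/56840592) = -20891 + 5079010025/56840592 = -1182377797447/56840592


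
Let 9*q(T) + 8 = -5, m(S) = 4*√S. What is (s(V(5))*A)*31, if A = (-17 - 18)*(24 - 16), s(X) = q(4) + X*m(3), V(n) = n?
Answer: 112840/9 - 173600*√3 ≈ -2.8815e+5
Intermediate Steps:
q(T) = -13/9 (q(T) = -8/9 + (⅑)*(-5) = -8/9 - 5/9 = -13/9)
s(X) = -13/9 + 4*X*√3 (s(X) = -13/9 + X*(4*√3) = -13/9 + 4*X*√3)
A = -280 (A = -35*8 = -280)
(s(V(5))*A)*31 = ((-13/9 + 4*5*√3)*(-280))*31 = ((-13/9 + 20*√3)*(-280))*31 = (3640/9 - 5600*√3)*31 = 112840/9 - 173600*√3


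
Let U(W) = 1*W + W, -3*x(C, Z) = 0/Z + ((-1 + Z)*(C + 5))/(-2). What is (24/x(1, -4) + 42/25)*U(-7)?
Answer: 1092/25 ≈ 43.680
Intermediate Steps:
x(C, Z) = (-1 + Z)*(5 + C)/6 (x(C, Z) = -(0/Z + ((-1 + Z)*(C + 5))/(-2))/3 = -(0 + ((-1 + Z)*(5 + C))*(-1/2))/3 = -(0 - (-1 + Z)*(5 + C)/2)/3 = -(-1)*(-1 + Z)*(5 + C)/6 = (-1 + Z)*(5 + C)/6)
U(W) = 2*W (U(W) = W + W = 2*W)
(24/x(1, -4) + 42/25)*U(-7) = (24/(-5/6 - 1/6*1 + (5/6)*(-4) + (1/6)*1*(-4)) + 42/25)*(2*(-7)) = (24/(-5/6 - 1/6 - 10/3 - 2/3) + 42*(1/25))*(-14) = (24/(-5) + 42/25)*(-14) = (24*(-1/5) + 42/25)*(-14) = (-24/5 + 42/25)*(-14) = -78/25*(-14) = 1092/25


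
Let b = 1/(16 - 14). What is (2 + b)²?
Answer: 25/4 ≈ 6.2500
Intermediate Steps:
b = ½ (b = 1/2 = ½ ≈ 0.50000)
(2 + b)² = (2 + ½)² = (5/2)² = 25/4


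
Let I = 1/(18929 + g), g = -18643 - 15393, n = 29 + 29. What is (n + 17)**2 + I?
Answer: 84976874/15107 ≈ 5625.0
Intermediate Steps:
n = 58
g = -34036
I = -1/15107 (I = 1/(18929 - 34036) = 1/(-15107) = -1/15107 ≈ -6.6194e-5)
(n + 17)**2 + I = (58 + 17)**2 - 1/15107 = 75**2 - 1/15107 = 5625 - 1/15107 = 84976874/15107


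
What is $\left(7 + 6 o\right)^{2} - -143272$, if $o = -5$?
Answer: $143801$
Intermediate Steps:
$\left(7 + 6 o\right)^{2} - -143272 = \left(7 + 6 \left(-5\right)\right)^{2} - -143272 = \left(7 - 30\right)^{2} + 143272 = \left(-23\right)^{2} + 143272 = 529 + 143272 = 143801$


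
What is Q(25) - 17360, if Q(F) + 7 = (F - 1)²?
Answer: -16791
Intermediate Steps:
Q(F) = -7 + (-1 + F)² (Q(F) = -7 + (F - 1)² = -7 + (-1 + F)²)
Q(25) - 17360 = (-7 + (-1 + 25)²) - 17360 = (-7 + 24²) - 17360 = (-7 + 576) - 17360 = 569 - 17360 = -16791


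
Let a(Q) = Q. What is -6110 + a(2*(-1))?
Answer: -6112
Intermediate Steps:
-6110 + a(2*(-1)) = -6110 + 2*(-1) = -6110 - 2 = -6112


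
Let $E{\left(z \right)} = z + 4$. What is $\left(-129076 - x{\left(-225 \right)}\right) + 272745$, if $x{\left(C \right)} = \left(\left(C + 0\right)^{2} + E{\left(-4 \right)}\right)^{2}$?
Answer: $-2562746956$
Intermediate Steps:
$E{\left(z \right)} = 4 + z$
$x{\left(C \right)} = C^{4}$ ($x{\left(C \right)} = \left(\left(C + 0\right)^{2} + \left(4 - 4\right)\right)^{2} = \left(C^{2} + 0\right)^{2} = \left(C^{2}\right)^{2} = C^{4}$)
$\left(-129076 - x{\left(-225 \right)}\right) + 272745 = \left(-129076 - \left(-225\right)^{4}\right) + 272745 = \left(-129076 - 2562890625\right) + 272745 = -2563019701 + 272745 = -2562746956$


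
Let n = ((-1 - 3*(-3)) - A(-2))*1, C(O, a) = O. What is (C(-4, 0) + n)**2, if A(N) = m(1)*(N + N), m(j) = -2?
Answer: 16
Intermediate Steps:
A(N) = -4*N (A(N) = -2*(N + N) = -4*N)
n = 0 (n = ((-1 - 3*(-3)) - (-4)*(-2))*1 = ((-1 + 9) - 1*8)*1 = (8 - 8)*1 = 0*1 = 0)
(C(-4, 0) + n)**2 = (-4 + 0)**2 = (-4)**2 = 16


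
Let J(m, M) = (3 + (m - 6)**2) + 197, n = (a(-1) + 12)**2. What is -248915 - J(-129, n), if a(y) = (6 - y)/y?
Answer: -267340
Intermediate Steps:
a(y) = (6 - y)/y
n = 25 (n = ((6 - 1*(-1))/(-1) + 12)**2 = (-(6 + 1) + 12)**2 = (-1*7 + 12)**2 = (-7 + 12)**2 = 5**2 = 25)
J(m, M) = 200 + (-6 + m)**2 (J(m, M) = (3 + (-6 + m)**2) + 197 = 200 + (-6 + m)**2)
-248915 - J(-129, n) = -248915 - (200 + (-6 - 129)**2) = -248915 - (200 + (-135)**2) = -248915 - (200 + 18225) = -248915 - 1*18425 = -248915 - 18425 = -267340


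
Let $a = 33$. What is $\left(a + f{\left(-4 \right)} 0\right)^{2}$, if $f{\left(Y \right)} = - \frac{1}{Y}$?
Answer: $1089$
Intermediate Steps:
$\left(a + f{\left(-4 \right)} 0\right)^{2} = \left(33 + - \frac{1}{-4} \cdot 0\right)^{2} = \left(33 + \left(-1\right) \left(- \frac{1}{4}\right) 0\right)^{2} = \left(33 + \frac{1}{4} \cdot 0\right)^{2} = \left(33 + 0\right)^{2} = 33^{2} = 1089$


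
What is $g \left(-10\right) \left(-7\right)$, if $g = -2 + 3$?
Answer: $70$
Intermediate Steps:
$g = 1$
$g \left(-10\right) \left(-7\right) = 1 \left(-10\right) \left(-7\right) = \left(-10\right) \left(-7\right) = 70$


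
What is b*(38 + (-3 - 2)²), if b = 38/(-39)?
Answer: -798/13 ≈ -61.385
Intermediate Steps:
b = -38/39 (b = 38*(-1/39) = -38/39 ≈ -0.97436)
b*(38 + (-3 - 2)²) = -38*(38 + (-3 - 2)²)/39 = -38*(38 + (-5)²)/39 = -38*(38 + 25)/39 = -38/39*63 = -798/13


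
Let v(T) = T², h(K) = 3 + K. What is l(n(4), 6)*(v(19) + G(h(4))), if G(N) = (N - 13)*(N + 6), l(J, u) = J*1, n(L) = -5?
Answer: -1415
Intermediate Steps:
l(J, u) = J
G(N) = (-13 + N)*(6 + N)
l(n(4), 6)*(v(19) + G(h(4))) = -5*(19² + (-78 + (3 + 4)² - 7*(3 + 4))) = -5*(361 + (-78 + 7² - 7*7)) = -5*(361 + (-78 + 49 - 49)) = -5*(361 - 78) = -5*283 = -1415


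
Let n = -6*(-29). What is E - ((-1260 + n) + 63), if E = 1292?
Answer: 2315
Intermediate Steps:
n = 174
E - ((-1260 + n) + 63) = 1292 - ((-1260 + 174) + 63) = 1292 - (-1086 + 63) = 1292 - 1*(-1023) = 1292 + 1023 = 2315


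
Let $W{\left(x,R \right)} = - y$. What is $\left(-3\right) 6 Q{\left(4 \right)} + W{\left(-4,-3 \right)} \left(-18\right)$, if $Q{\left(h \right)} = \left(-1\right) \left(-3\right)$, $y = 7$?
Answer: $72$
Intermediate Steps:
$Q{\left(h \right)} = 3$
$W{\left(x,R \right)} = -7$ ($W{\left(x,R \right)} = \left(-1\right) 7 = -7$)
$\left(-3\right) 6 Q{\left(4 \right)} + W{\left(-4,-3 \right)} \left(-18\right) = \left(-3\right) 6 \cdot 3 - -126 = \left(-18\right) 3 + 126 = -54 + 126 = 72$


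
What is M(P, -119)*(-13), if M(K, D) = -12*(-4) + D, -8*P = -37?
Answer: 923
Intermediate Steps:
P = 37/8 (P = -⅛*(-37) = 37/8 ≈ 4.6250)
M(K, D) = 48 + D
M(P, -119)*(-13) = (48 - 119)*(-13) = -71*(-13) = 923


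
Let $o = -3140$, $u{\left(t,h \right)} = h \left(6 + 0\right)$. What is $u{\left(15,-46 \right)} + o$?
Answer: $-3416$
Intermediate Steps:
$u{\left(t,h \right)} = 6 h$ ($u{\left(t,h \right)} = h 6 = 6 h$)
$u{\left(15,-46 \right)} + o = 6 \left(-46\right) - 3140 = -276 - 3140 = -3416$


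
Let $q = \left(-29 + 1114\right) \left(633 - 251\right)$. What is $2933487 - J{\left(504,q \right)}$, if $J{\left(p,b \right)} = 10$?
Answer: $2933477$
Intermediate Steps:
$q = 414470$ ($q = 1085 \cdot 382 = 414470$)
$2933487 - J{\left(504,q \right)} = 2933487 - 10 = 2933477$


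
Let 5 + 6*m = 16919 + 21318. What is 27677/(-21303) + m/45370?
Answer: -559981387/483258555 ≈ -1.1588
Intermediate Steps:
m = 6372 (m = -5/6 + (16919 + 21318)/6 = -5/6 + (1/6)*38237 = -5/6 + 38237/6 = 6372)
27677/(-21303) + m/45370 = 27677/(-21303) + 6372/45370 = 27677*(-1/21303) + 6372*(1/45370) = -27677/21303 + 3186/22685 = -559981387/483258555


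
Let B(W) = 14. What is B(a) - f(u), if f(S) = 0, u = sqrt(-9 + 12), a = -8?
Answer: 14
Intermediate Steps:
u = sqrt(3) ≈ 1.7320
B(a) - f(u) = 14 - 1*0 = 14 + 0 = 14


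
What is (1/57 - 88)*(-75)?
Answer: 125375/19 ≈ 6598.7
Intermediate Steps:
(1/57 - 88)*(-75) = -5015/57*(-75) = 125375/19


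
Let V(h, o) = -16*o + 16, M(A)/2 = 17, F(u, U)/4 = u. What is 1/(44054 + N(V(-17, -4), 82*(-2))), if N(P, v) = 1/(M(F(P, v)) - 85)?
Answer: 51/2246753 ≈ 2.2699e-5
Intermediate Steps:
F(u, U) = 4*u
M(A) = 34 (M(A) = 2*17 = 34)
V(h, o) = 16 - 16*o
N(P, v) = -1/51 (N(P, v) = 1/(34 - 85) = 1/(-51) = -1/51)
1/(44054 + N(V(-17, -4), 82*(-2))) = 1/(44054 - 1/51) = 1/(2246753/51) = 51/2246753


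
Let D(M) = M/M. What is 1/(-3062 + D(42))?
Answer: -1/3061 ≈ -0.00032669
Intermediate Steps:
D(M) = 1
1/(-3062 + D(42)) = 1/(-3062 + 1) = 1/(-3061) = -1/3061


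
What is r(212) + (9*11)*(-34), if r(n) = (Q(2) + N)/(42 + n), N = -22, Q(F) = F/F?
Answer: -854985/254 ≈ -3366.1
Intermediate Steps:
Q(F) = 1
r(n) = -21/(42 + n) (r(n) = (1 - 22)/(42 + n) = -21/(42 + n))
r(212) + (9*11)*(-34) = -21/(42 + 212) + (9*11)*(-34) = -21/254 + 99*(-34) = -21*1/254 - 3366 = -21/254 - 3366 = -854985/254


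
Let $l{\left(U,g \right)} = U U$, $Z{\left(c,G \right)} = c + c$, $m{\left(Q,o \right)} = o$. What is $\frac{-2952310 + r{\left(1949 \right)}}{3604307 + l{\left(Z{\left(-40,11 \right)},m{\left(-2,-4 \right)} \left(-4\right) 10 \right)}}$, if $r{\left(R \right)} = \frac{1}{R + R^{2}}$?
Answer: $- \frac{11220401770499}{13722672488850} \approx -0.81765$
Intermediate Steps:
$Z{\left(c,G \right)} = 2 c$
$l{\left(U,g \right)} = U^{2}$
$\frac{-2952310 + r{\left(1949 \right)}}{3604307 + l{\left(Z{\left(-40,11 \right)},m{\left(-2,-4 \right)} \left(-4\right) 10 \right)}} = \frac{-2952310 + \frac{1}{1949 \left(1 + 1949\right)}}{3604307 + \left(2 \left(-40\right)\right)^{2}} = \frac{-2952310 + \frac{1}{1949 \cdot 1950}}{3604307 + \left(-80\right)^{2}} = \frac{-2952310 + \frac{1}{1949} \cdot \frac{1}{1950}}{3604307 + 6400} = \frac{-2952310 + \frac{1}{3800550}}{3610707} = \left(- \frac{11220401770499}{3800550}\right) \frac{1}{3610707} = - \frac{11220401770499}{13722672488850}$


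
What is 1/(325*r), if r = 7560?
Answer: 1/2457000 ≈ 4.0700e-7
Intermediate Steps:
1/(325*r) = 1/(325*7560) = 1/2457000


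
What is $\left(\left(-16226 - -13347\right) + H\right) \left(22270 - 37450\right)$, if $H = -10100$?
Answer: $197021220$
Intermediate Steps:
$\left(\left(-16226 - -13347\right) + H\right) \left(22270 - 37450\right) = \left(\left(-16226 - -13347\right) - 10100\right) \left(22270 - 37450\right) = \left(\left(-16226 + 13347\right) - 10100\right) \left(-15180\right) = \left(-2879 - 10100\right) \left(-15180\right) = \left(-12979\right) \left(-15180\right) = 197021220$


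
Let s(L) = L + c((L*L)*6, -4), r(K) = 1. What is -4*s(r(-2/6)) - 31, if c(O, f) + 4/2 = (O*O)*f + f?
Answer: 565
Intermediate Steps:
c(O, f) = -2 + f + f*O² (c(O, f) = -2 + ((O*O)*f + f) = -2 + (O²*f + f) = -2 + (f*O² + f) = -2 + (f + f*O²) = -2 + f + f*O²)
s(L) = -6 + L - 144*L⁴ (s(L) = L + (-2 - 4 - 4*36*L⁴) = L + (-2 - 4 - 144*L⁴) = L + (-6 - 144*L⁴) = -6 + L - 144*L⁴)
-4*s(r(-2/6)) - 31 = -4*(-6 + 1 - 144*1⁴) - 31 = -4*(-6 + 1 - 144*1) - 31 = -4*(-6 + 1 - 144) - 31 = -4*(-149) - 31 = 596 - 31 = 565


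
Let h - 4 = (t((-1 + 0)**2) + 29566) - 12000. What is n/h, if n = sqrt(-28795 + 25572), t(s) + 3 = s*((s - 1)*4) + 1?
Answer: I*sqrt(3223)/17568 ≈ 0.0032315*I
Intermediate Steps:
t(s) = -2 + s*(-4 + 4*s) (t(s) = -3 + (s*((s - 1)*4) + 1) = -3 + (s*((-1 + s)*4) + 1) = -3 + (s*(-4 + 4*s) + 1) = -3 + (1 + s*(-4 + 4*s)) = -2 + s*(-4 + 4*s))
h = 17568 (h = 4 + (((-2 - 4*(-1 + 0)**2 + 4*((-1 + 0)**2)**2) + 29566) - 12000) = 4 + (((-2 - 4*(-1)**2 + 4*((-1)**2)**2) + 29566) - 12000) = 4 + (((-2 - 4*1 + 4*1**2) + 29566) - 12000) = 4 + (((-2 - 4 + 4*1) + 29566) - 12000) = 4 + (((-2 - 4 + 4) + 29566) - 12000) = 4 + ((-2 + 29566) - 12000) = 4 + (29564 - 12000) = 4 + 17564 = 17568)
n = I*sqrt(3223) (n = sqrt(-3223) = I*sqrt(3223) ≈ 56.771*I)
n/h = (I*sqrt(3223))/17568 = (I*sqrt(3223))*(1/17568) = I*sqrt(3223)/17568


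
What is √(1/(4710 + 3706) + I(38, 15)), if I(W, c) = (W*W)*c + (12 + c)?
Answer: √96004359118/2104 ≈ 147.27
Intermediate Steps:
I(W, c) = 12 + c + c*W² (I(W, c) = W²*c + (12 + c) = c*W² + (12 + c) = 12 + c + c*W²)
√(1/(4710 + 3706) + I(38, 15)) = √(1/(4710 + 3706) + (12 + 15 + 15*38²)) = √(1/8416 + (12 + 15 + 15*1444)) = √(1/8416 + (12 + 15 + 21660)) = √(1/8416 + 21687) = √(182517793/8416) = √96004359118/2104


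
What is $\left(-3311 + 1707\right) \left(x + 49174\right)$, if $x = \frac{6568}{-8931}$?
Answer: $- \frac{704422947304}{8931} \approx -7.8874 \cdot 10^{7}$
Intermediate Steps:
$x = - \frac{6568}{8931}$ ($x = 6568 \left(- \frac{1}{8931}\right) = - \frac{6568}{8931} \approx -0.73542$)
$\left(-3311 + 1707\right) \left(x + 49174\right) = \left(-3311 + 1707\right) \left(- \frac{6568}{8931} + 49174\right) = \left(-1604\right) \frac{439166426}{8931} = - \frac{704422947304}{8931}$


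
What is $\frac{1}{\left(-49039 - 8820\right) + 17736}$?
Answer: $- \frac{1}{40123} \approx -2.4923 \cdot 10^{-5}$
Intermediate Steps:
$\frac{1}{\left(-49039 - 8820\right) + 17736} = \frac{1}{-57859 + 17736} = \frac{1}{-40123} = - \frac{1}{40123}$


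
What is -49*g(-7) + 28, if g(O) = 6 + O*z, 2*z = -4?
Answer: -952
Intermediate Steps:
z = -2 (z = (½)*(-4) = -2)
g(O) = 6 - 2*O (g(O) = 6 + O*(-2) = 6 - 2*O)
-49*g(-7) + 28 = -49*(6 - 2*(-7)) + 28 = -49*(6 + 14) + 28 = -49*20 + 28 = -980 + 28 = -952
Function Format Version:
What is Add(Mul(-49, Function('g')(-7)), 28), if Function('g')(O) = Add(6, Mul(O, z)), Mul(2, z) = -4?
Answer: -952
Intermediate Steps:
z = -2 (z = Mul(Rational(1, 2), -4) = -2)
Function('g')(O) = Add(6, Mul(-2, O)) (Function('g')(O) = Add(6, Mul(O, -2)) = Add(6, Mul(-2, O)))
Add(Mul(-49, Function('g')(-7)), 28) = Add(Mul(-49, Add(6, Mul(-2, -7))), 28) = Add(Mul(-49, Add(6, 14)), 28) = Add(Mul(-49, 20), 28) = Add(-980, 28) = -952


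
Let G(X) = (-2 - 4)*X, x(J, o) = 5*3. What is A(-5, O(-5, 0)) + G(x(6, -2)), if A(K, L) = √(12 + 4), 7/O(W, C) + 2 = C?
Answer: -86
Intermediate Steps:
O(W, C) = 7/(-2 + C)
A(K, L) = 4 (A(K, L) = √16 = 4)
x(J, o) = 15
G(X) = -6*X
A(-5, O(-5, 0)) + G(x(6, -2)) = 4 - 6*15 = 4 - 90 = -86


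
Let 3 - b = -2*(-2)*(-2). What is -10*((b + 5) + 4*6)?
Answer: -400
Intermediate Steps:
b = 11 (b = 3 - (-2*(-2))*(-2) = 3 - 4*(-2) = 3 - 1*(-8) = 3 + 8 = 11)
-10*((b + 5) + 4*6) = -10*((11 + 5) + 4*6) = -10*(16 + 24) = -10*40 = -400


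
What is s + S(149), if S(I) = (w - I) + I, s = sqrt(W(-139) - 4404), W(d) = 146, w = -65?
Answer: -65 + I*sqrt(4258) ≈ -65.0 + 65.253*I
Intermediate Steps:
s = I*sqrt(4258) (s = sqrt(146 - 4404) = sqrt(-4258) = I*sqrt(4258) ≈ 65.253*I)
S(I) = -65 (S(I) = (-65 - I) + I = -65)
s + S(149) = I*sqrt(4258) - 65 = -65 + I*sqrt(4258)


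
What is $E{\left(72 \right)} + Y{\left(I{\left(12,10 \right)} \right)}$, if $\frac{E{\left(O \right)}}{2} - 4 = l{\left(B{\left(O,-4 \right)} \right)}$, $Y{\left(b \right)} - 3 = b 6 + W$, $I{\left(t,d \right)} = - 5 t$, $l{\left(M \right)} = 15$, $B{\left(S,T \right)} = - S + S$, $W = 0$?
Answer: $-319$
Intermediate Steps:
$B{\left(S,T \right)} = 0$
$Y{\left(b \right)} = 3 + 6 b$ ($Y{\left(b \right)} = 3 + \left(b 6 + 0\right) = 3 + \left(6 b + 0\right) = 3 + 6 b$)
$E{\left(O \right)} = 38$ ($E{\left(O \right)} = 8 + 2 \cdot 15 = 8 + 30 = 38$)
$E{\left(72 \right)} + Y{\left(I{\left(12,10 \right)} \right)} = 38 + \left(3 + 6 \left(\left(-5\right) 12\right)\right) = 38 + \left(3 + 6 \left(-60\right)\right) = 38 + \left(3 - 360\right) = 38 - 357 = -319$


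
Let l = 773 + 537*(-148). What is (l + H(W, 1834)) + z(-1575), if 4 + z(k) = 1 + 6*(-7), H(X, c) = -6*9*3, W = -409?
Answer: -78910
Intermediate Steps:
H(X, c) = -162 (H(X, c) = -54*3 = -162)
z(k) = -45 (z(k) = -4 + (1 + 6*(-7)) = -4 + (1 - 42) = -4 - 41 = -45)
l = -78703 (l = 773 - 79476 = -78703)
(l + H(W, 1834)) + z(-1575) = (-78703 - 162) - 45 = -78865 - 45 = -78910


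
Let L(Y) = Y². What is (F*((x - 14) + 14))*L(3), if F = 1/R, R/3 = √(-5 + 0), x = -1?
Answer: 3*I*√5/5 ≈ 1.3416*I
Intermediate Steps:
R = 3*I*√5 (R = 3*√(-5 + 0) = 3*√(-5) = 3*(I*√5) = 3*I*√5 ≈ 6.7082*I)
F = -I*√5/15 (F = 1/(3*I*√5) = -I*√5/15 ≈ -0.14907*I)
(F*((x - 14) + 14))*L(3) = ((-I*√5/15)*((-1 - 14) + 14))*3² = ((-I*√5/15)*(-15 + 14))*9 = (-I*√5/15*(-1))*9 = (I*√5/15)*9 = 3*I*√5/5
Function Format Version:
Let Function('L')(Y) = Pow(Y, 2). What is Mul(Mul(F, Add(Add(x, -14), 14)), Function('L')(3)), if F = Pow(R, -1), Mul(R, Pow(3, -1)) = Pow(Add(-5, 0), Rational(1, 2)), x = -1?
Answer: Mul(Rational(3, 5), I, Pow(5, Rational(1, 2))) ≈ Mul(1.3416, I)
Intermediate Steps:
R = Mul(3, I, Pow(5, Rational(1, 2))) (R = Mul(3, Pow(Add(-5, 0), Rational(1, 2))) = Mul(3, Pow(-5, Rational(1, 2))) = Mul(3, Mul(I, Pow(5, Rational(1, 2)))) = Mul(3, I, Pow(5, Rational(1, 2))) ≈ Mul(6.7082, I))
F = Mul(Rational(-1, 15), I, Pow(5, Rational(1, 2))) (F = Pow(Mul(3, I, Pow(5, Rational(1, 2))), -1) = Mul(Rational(-1, 15), I, Pow(5, Rational(1, 2))) ≈ Mul(-0.14907, I))
Mul(Mul(F, Add(Add(x, -14), 14)), Function('L')(3)) = Mul(Mul(Mul(Rational(-1, 15), I, Pow(5, Rational(1, 2))), Add(Add(-1, -14), 14)), Pow(3, 2)) = Mul(Mul(Mul(Rational(-1, 15), I, Pow(5, Rational(1, 2))), Add(-15, 14)), 9) = Mul(Mul(Mul(Rational(-1, 15), I, Pow(5, Rational(1, 2))), -1), 9) = Mul(Mul(Rational(1, 15), I, Pow(5, Rational(1, 2))), 9) = Mul(Rational(3, 5), I, Pow(5, Rational(1, 2)))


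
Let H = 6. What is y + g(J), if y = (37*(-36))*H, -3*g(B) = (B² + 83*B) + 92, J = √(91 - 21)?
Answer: -8046 - 83*√70/3 ≈ -8277.5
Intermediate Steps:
J = √70 ≈ 8.3666
g(B) = -92/3 - 83*B/3 - B²/3 (g(B) = -((B² + 83*B) + 92)/3 = -(92 + B² + 83*B)/3 = -92/3 - 83*B/3 - B²/3)
y = -7992 (y = (37*(-36))*6 = -1332*6 = -7992)
y + g(J) = -7992 + (-92/3 - 83*√70/3 - (√70)²/3) = -7992 + (-92/3 - 83*√70/3 - ⅓*70) = -7992 + (-92/3 - 83*√70/3 - 70/3) = -7992 + (-54 - 83*√70/3) = -8046 - 83*√70/3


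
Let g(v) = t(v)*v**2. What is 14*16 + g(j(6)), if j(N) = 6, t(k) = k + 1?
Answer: 476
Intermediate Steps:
t(k) = 1 + k
g(v) = v**2*(1 + v) (g(v) = (1 + v)*v**2 = v**2*(1 + v))
14*16 + g(j(6)) = 14*16 + 6**2*(1 + 6) = 224 + 36*7 = 224 + 252 = 476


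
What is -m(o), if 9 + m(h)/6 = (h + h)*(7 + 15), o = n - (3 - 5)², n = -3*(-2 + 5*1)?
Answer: 3486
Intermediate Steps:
n = -9 (n = -3*(-2 + 5) = -3*3 = -9)
o = -13 (o = -9 - (3 - 5)² = -9 - 1*(-2)² = -9 - 1*4 = -9 - 4 = -13)
m(h) = -54 + 264*h (m(h) = -54 + 6*((h + h)*(7 + 15)) = -54 + 6*((2*h)*22) = -54 + 6*(44*h) = -54 + 264*h)
-m(o) = -(-54 + 264*(-13)) = -(-54 - 3432) = -1*(-3486) = 3486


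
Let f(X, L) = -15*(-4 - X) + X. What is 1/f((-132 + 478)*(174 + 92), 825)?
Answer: 1/1472636 ≈ 6.7905e-7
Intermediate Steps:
f(X, L) = 60 + 16*X (f(X, L) = (60 + 15*X) + X = 60 + 16*X)
1/f((-132 + 478)*(174 + 92), 825) = 1/(60 + 16*((-132 + 478)*(174 + 92))) = 1/(60 + 16*(346*266)) = 1/(60 + 16*92036) = 1/(60 + 1472576) = 1/1472636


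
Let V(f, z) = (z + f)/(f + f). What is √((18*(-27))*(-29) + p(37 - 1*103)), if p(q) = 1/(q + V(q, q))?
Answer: √59547085/65 ≈ 118.72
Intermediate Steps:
V(f, z) = (f + z)/(2*f) (V(f, z) = (f + z)/((2*f)) = (f + z)*(1/(2*f)) = (f + z)/(2*f))
p(q) = 1/(1 + q) (p(q) = 1/(q + (q + q)/(2*q)) = 1/(q + (2*q)/(2*q)) = 1/(q + 1) = 1/(1 + q))
√((18*(-27))*(-29) + p(37 - 1*103)) = √((18*(-27))*(-29) + 1/(1 + (37 - 1*103))) = √(-486*(-29) + 1/(1 + (37 - 103))) = √(14094 + 1/(1 - 66)) = √(14094 + 1/(-65)) = √(14094 - 1/65) = √(916109/65) = √59547085/65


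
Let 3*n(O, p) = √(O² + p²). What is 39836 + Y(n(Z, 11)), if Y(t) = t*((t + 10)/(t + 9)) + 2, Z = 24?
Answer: 1274119/32 + 113*√697/96 ≈ 39847.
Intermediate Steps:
n(O, p) = √(O² + p²)/3
Y(t) = 2 + t*(10 + t)/(9 + t) (Y(t) = t*((10 + t)/(9 + t)) + 2 = t*(10 + t)/(9 + t) + 2 = 2 + t*(10 + t)/(9 + t))
39836 + Y(n(Z, 11)) = 39836 + (18 + (√(24² + 11²)/3)² + 12*(√(24² + 11²)/3))/(9 + √(24² + 11²)/3) = 39836 + (18 + (√(576 + 121)/3)² + 12*(√(576 + 121)/3))/(9 + √(576 + 121)/3) = 39836 + (18 + (√697/3)² + 12*(√697/3))/(9 + √697/3) = 39836 + (18 + 697/9 + 4*√697)/(9 + √697/3) = 39836 + (859/9 + 4*√697)/(9 + √697/3)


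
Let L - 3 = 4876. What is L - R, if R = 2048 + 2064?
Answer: 767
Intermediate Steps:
L = 4879 (L = 3 + 4876 = 4879)
R = 4112
L - R = 4879 - 1*4112 = 4879 - 4112 = 767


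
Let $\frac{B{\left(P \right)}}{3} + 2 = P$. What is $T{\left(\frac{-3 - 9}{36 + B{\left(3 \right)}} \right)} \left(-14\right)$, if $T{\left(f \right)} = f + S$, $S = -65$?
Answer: $\frac{11886}{13} \approx 914.31$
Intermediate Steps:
$B{\left(P \right)} = -6 + 3 P$
$T{\left(f \right)} = -65 + f$ ($T{\left(f \right)} = f - 65 = -65 + f$)
$T{\left(\frac{-3 - 9}{36 + B{\left(3 \right)}} \right)} \left(-14\right) = \left(-65 + \frac{-3 - 9}{36 + \left(-6 + 3 \cdot 3\right)}\right) \left(-14\right) = \left(-65 - \frac{12}{36 + \left(-6 + 9\right)}\right) \left(-14\right) = \left(-65 - \frac{12}{36 + 3}\right) \left(-14\right) = \left(-65 - \frac{12}{39}\right) \left(-14\right) = \left(-65 - \frac{4}{13}\right) \left(-14\right) = \left(- \frac{849}{13}\right) \left(-14\right) = \frac{11886}{13}$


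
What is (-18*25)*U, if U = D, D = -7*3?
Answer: 9450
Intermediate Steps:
D = -21
U = -21
(-18*25)*U = -18*25*(-21) = -450*(-21) = 9450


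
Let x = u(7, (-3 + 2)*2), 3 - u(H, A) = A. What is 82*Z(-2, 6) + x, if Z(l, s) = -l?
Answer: 169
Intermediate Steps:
u(H, A) = 3 - A
x = 5 (x = 3 - (-3 + 2)*2 = 3 - (-1)*2 = 3 - 1*(-2) = 3 + 2 = 5)
82*Z(-2, 6) + x = 82*(-1*(-2)) + 5 = 82*2 + 5 = 164 + 5 = 169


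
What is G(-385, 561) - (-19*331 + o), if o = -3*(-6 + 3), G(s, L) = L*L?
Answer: 321001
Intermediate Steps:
G(s, L) = L²
o = 9 (o = -3*(-3) = 9)
G(-385, 561) - (-19*331 + o) = 561² - (-19*331 + 9) = 314721 - (-6289 + 9) = 314721 - 1*(-6280) = 314721 + 6280 = 321001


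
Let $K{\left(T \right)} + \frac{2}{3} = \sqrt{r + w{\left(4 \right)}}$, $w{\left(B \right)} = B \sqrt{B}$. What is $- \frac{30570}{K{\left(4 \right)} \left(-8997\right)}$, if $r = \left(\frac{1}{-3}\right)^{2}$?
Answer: $\frac{20380}{68977} + \frac{10190 \sqrt{73}}{68977} \approx 1.5577$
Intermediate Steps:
$r = \frac{1}{9}$ ($r = \left(- \frac{1}{3}\right)^{2} = \frac{1}{9} \approx 0.11111$)
$w{\left(B \right)} = B^{\frac{3}{2}}$
$K{\left(T \right)} = - \frac{2}{3} + \frac{\sqrt{73}}{3}$ ($K{\left(T \right)} = - \frac{2}{3} + \sqrt{\frac{1}{9} + 4^{\frac{3}{2}}} = - \frac{2}{3} + \sqrt{\frac{1}{9} + 8} = - \frac{2}{3} + \sqrt{\frac{73}{9}} = - \frac{2}{3} + \frac{\sqrt{73}}{3}$)
$- \frac{30570}{K{\left(4 \right)} \left(-8997\right)} = - \frac{30570}{\left(- \frac{2}{3} + \frac{\sqrt{73}}{3}\right) \left(-8997\right)} = - \frac{30570}{5998 - 2999 \sqrt{73}}$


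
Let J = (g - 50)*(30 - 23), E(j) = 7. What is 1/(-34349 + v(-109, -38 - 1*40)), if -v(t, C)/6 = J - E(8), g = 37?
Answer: -1/33761 ≈ -2.9620e-5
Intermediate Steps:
J = -91 (J = (37 - 50)*(30 - 23) = -13*7 = -91)
v(t, C) = 588 (v(t, C) = -6*(-91 - 1*7) = -6*(-91 - 7) = -6*(-98) = 588)
1/(-34349 + v(-109, -38 - 1*40)) = 1/(-34349 + 588) = 1/(-33761) = -1/33761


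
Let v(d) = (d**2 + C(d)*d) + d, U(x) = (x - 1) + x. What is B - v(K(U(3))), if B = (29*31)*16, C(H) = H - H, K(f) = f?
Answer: 14354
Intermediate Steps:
U(x) = -1 + 2*x (U(x) = (-1 + x) + x = -1 + 2*x)
C(H) = 0
B = 14384 (B = 899*16 = 14384)
v(d) = d + d**2 (v(d) = (d**2 + 0*d) + d = (d**2 + 0) + d = d**2 + d = d + d**2)
B - v(K(U(3))) = 14384 - (-1 + 2*3)*(1 + (-1 + 2*3)) = 14384 - (-1 + 6)*(1 + (-1 + 6)) = 14384 - 5*(1 + 5) = 14384 - 5*6 = 14384 - 1*30 = 14384 - 30 = 14354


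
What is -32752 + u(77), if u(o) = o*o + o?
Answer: -26746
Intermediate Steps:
u(o) = o + o² (u(o) = o² + o = o + o²)
-32752 + u(77) = -32752 + 77*(1 + 77) = -32752 + 77*78 = -32752 + 6006 = -26746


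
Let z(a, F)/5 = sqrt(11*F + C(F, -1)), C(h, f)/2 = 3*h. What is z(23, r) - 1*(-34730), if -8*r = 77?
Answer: 34730 + 5*I*sqrt(2618)/4 ≈ 34730.0 + 63.958*I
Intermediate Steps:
r = -77/8 (r = -1/8*77 = -77/8 ≈ -9.6250)
C(h, f) = 6*h (C(h, f) = 2*(3*h) = 6*h)
z(a, F) = 5*sqrt(17)*sqrt(F) (z(a, F) = 5*sqrt(11*F + 6*F) = 5*sqrt(17*F) = 5*(sqrt(17)*sqrt(F)) = 5*sqrt(17)*sqrt(F))
z(23, r) - 1*(-34730) = 5*sqrt(17)*sqrt(-77/8) - 1*(-34730) = 5*sqrt(17)*(I*sqrt(154)/4) + 34730 = 5*I*sqrt(2618)/4 + 34730 = 34730 + 5*I*sqrt(2618)/4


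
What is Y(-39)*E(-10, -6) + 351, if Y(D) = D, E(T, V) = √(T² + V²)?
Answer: 351 - 78*√34 ≈ -103.81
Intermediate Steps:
Y(-39)*E(-10, -6) + 351 = -39*√((-10)² + (-6)²) + 351 = -39*√(100 + 36) + 351 = -78*√34 + 351 = 351 - 78*√34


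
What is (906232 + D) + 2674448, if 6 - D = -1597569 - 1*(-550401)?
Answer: 4627854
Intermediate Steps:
D = 1047174 (D = 6 - (-1597569 - 1*(-550401)) = 6 - (-1597569 + 550401) = 6 - 1*(-1047168) = 6 + 1047168 = 1047174)
(906232 + D) + 2674448 = (906232 + 1047174) + 2674448 = 1953406 + 2674448 = 4627854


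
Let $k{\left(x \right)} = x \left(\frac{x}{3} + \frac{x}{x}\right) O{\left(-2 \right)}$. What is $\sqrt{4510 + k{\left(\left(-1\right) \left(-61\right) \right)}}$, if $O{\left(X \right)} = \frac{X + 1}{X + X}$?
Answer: $\frac{\sqrt{43518}}{3} \approx 69.537$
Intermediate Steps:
$O{\left(X \right)} = \frac{1 + X}{2 X}$
$k{\left(x \right)} = \frac{x \left(1 + \frac{x}{3}\right)}{4}$ ($k{\left(x \right)} = x \left(\frac{x}{3} + \frac{x}{x}\right) \frac{1 - 2}{2 \left(-2\right)} = x \left(x \frac{1}{3} + 1\right) \frac{1}{2} \left(- \frac{1}{2}\right) \left(-1\right) = x \left(\frac{x}{3} + 1\right) \frac{1}{4} = x \left(1 + \frac{x}{3}\right) \frac{1}{4} = \frac{x \left(1 + \frac{x}{3}\right)}{4}$)
$\sqrt{4510 + k{\left(\left(-1\right) \left(-61\right) \right)}} = \sqrt{4510 + \frac{\left(-1\right) \left(-61\right) \left(3 - -61\right)}{12}} = \sqrt{4510 + \frac{1}{12} \cdot 61 \left(3 + 61\right)} = \sqrt{4510 + \frac{1}{12} \cdot 61 \cdot 64} = \sqrt{4510 + \frac{976}{3}} = \sqrt{\frac{14506}{3}} = \frac{\sqrt{43518}}{3}$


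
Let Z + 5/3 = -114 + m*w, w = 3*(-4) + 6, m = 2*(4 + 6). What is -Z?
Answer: 707/3 ≈ 235.67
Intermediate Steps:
m = 20 (m = 2*10 = 20)
w = -6 (w = -12 + 6 = -6)
Z = -707/3 (Z = -5/3 + (-114 + 20*(-6)) = -5/3 + (-114 - 120) = -5/3 - 234 = -707/3 ≈ -235.67)
-Z = -1*(-707/3) = 707/3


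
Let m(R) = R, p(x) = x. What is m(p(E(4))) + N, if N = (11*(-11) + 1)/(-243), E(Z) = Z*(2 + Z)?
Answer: 1984/81 ≈ 24.494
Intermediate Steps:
N = 40/81 (N = (-121 + 1)*(-1/243) = -120*(-1/243) = 40/81 ≈ 0.49383)
m(p(E(4))) + N = 4*(2 + 4) + 40/81 = 4*6 + 40/81 = 24 + 40/81 = 1984/81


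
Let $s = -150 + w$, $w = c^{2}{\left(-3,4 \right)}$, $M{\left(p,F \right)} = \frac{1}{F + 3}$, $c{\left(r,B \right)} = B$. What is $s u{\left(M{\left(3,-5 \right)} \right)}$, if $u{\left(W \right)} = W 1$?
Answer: $67$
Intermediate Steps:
$M{\left(p,F \right)} = \frac{1}{3 + F}$
$w = 16$ ($w = 4^{2} = 16$)
$s = -134$ ($s = -150 + 16 = -134$)
$u{\left(W \right)} = W$
$s u{\left(M{\left(3,-5 \right)} \right)} = - \frac{134}{3 - 5} = - \frac{134}{-2} = \left(-134\right) \left(- \frac{1}{2}\right) = 67$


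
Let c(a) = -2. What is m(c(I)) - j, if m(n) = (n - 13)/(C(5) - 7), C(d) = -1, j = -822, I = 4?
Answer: 6591/8 ≈ 823.88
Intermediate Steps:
m(n) = 13/8 - n/8 (m(n) = (n - 13)/(-1 - 7) = (-13 + n)/(-8) = (-13 + n)*(-⅛) = 13/8 - n/8)
m(c(I)) - j = (13/8 - ⅛*(-2)) - 1*(-822) = (13/8 + ¼) + 822 = 15/8 + 822 = 6591/8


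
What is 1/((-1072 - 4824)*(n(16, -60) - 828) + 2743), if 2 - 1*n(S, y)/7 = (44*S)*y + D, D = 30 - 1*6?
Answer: -1/1737536665 ≈ -5.7553e-10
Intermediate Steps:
D = 24 (D = 30 - 6 = 24)
n(S, y) = -154 - 308*S*y (n(S, y) = 14 - 7*((44*S)*y + 24) = 14 - 7*(44*S*y + 24) = 14 - 7*(24 + 44*S*y) = 14 + (-168 - 308*S*y) = -154 - 308*S*y)
1/((-1072 - 4824)*(n(16, -60) - 828) + 2743) = 1/((-1072 - 4824)*((-154 - 308*16*(-60)) - 828) + 2743) = 1/(-5896*((-154 + 295680) - 828) + 2743) = 1/(-5896*(295526 - 828) + 2743) = 1/(-5896*294698 + 2743) = 1/(-1737539408 + 2743) = 1/(-1737536665) = -1/1737536665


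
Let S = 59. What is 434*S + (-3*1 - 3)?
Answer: 25600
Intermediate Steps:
434*S + (-3*1 - 3) = 434*59 + (-3*1 - 3) = 25606 + (-3 - 3) = 25606 - 6 = 25600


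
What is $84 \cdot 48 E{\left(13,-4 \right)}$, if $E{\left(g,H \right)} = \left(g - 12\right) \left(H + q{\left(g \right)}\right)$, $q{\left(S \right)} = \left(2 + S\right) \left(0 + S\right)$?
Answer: $770112$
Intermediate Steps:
$q{\left(S \right)} = S \left(2 + S\right)$ ($q{\left(S \right)} = \left(2 + S\right) S = S \left(2 + S\right)$)
$E{\left(g,H \right)} = \left(-12 + g\right) \left(H + g \left(2 + g\right)\right)$ ($E{\left(g,H \right)} = \left(g - 12\right) \left(H + g \left(2 + g\right)\right) = \left(-12 + g\right) \left(H + g \left(2 + g\right)\right)$)
$84 \cdot 48 E{\left(13,-4 \right)} = 84 \cdot 48 \left(13^{3} - 312 - -48 - 10 \cdot 13^{2} - 52\right) = 4032 \left(2197 - 312 + 48 - 1690 - 52\right) = 4032 \cdot 191 = 770112$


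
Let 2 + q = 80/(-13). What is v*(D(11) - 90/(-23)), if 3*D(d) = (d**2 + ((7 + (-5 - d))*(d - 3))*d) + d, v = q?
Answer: 526820/299 ≈ 1761.9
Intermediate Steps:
q = -106/13 (q = -2 + 80/(-13) = -2 + 80*(-1/13) = -2 - 80/13 = -106/13 ≈ -8.1538)
v = -106/13 ≈ -8.1538
D(d) = d/3 + d**2/3 + d*(-3 + d)*(2 - d)/3 (D(d) = ((d**2 + ((7 + (-5 - d))*(d - 3))*d) + d)/3 = ((d**2 + ((2 - d)*(-3 + d))*d) + d)/3 = ((d**2 + ((-3 + d)*(2 - d))*d) + d)/3 = ((d**2 + d*(-3 + d)*(2 - d)) + d)/3 = (d + d**2 + d*(-3 + d)*(2 - d))/3 = d/3 + d**2/3 + d*(-3 + d)*(2 - d)/3)
v*(D(11) - 90/(-23)) = -106*((1/3)*11*(-5 - 1*11**2 + 6*11) - 90/(-23))/13 = -106*((1/3)*11*(-5 - 1*121 + 66) - 90*(-1/23))/13 = -106*((1/3)*11*(-5 - 121 + 66) + 90/23)/13 = -106*((1/3)*11*(-60) + 90/23)/13 = -106*(-220 + 90/23)/13 = -106/13*(-4970/23) = 526820/299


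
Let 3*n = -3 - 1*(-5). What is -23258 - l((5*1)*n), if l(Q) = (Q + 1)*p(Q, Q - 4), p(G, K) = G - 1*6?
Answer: -209218/9 ≈ -23246.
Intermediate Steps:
p(G, K) = -6 + G (p(G, K) = G - 6 = -6 + G)
n = 2/3 (n = (-3 - 1*(-5))/3 = (-3 + 5)/3 = (1/3)*2 = 2/3 ≈ 0.66667)
l(Q) = (1 + Q)*(-6 + Q) (l(Q) = (Q + 1)*(-6 + Q) = (1 + Q)*(-6 + Q))
-23258 - l((5*1)*n) = -23258 - (1 + (5*1)*(2/3))*(-6 + (5*1)*(2/3)) = -23258 - (1 + 5*(2/3))*(-6 + 5*(2/3)) = -23258 - (1 + 10/3)*(-6 + 10/3) = -23258 - 13*(-8)/(3*3) = -23258 - 1*(-104/9) = -23258 + 104/9 = -209218/9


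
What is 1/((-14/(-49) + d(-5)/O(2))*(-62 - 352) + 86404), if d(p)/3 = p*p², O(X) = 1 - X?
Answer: -7/482750 ≈ -1.4500e-5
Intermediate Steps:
d(p) = 3*p³ (d(p) = 3*(p*p²) = 3*p³)
1/((-14/(-49) + d(-5)/O(2))*(-62 - 352) + 86404) = 1/((-14/(-49) + (3*(-5)³)/(1 - 1*2))*(-62 - 352) + 86404) = 1/((-14*(-1/49) + (3*(-125))/(1 - 2))*(-414) + 86404) = 1/((2/7 - 375/(-1))*(-414) + 86404) = 1/((2/7 - 375*(-1))*(-414) + 86404) = 1/((2/7 + 375)*(-414) + 86404) = 1/((2627/7)*(-414) + 86404) = 1/(-1087578/7 + 86404) = 1/(-482750/7) = -7/482750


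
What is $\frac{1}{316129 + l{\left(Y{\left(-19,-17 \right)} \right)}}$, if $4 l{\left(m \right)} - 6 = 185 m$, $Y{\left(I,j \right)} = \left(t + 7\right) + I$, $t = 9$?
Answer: $\frac{4}{1263967} \approx 3.1646 \cdot 10^{-6}$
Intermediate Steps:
$Y{\left(I,j \right)} = 16 + I$ ($Y{\left(I,j \right)} = \left(9 + 7\right) + I = 16 + I$)
$l{\left(m \right)} = \frac{3}{2} + \frac{185 m}{4}$
$\frac{1}{316129 + l{\left(Y{\left(-19,-17 \right)} \right)}} = \frac{1}{316129 + \left(\frac{3}{2} + \frac{185 \left(16 - 19\right)}{4}\right)} = \frac{1}{316129 + \left(\frac{3}{2} + \frac{185}{4} \left(-3\right)\right)} = \frac{1}{316129 + \left(\frac{3}{2} - \frac{555}{4}\right)} = \frac{1}{316129 - \frac{549}{4}} = \frac{1}{\frac{1263967}{4}} = \frac{4}{1263967}$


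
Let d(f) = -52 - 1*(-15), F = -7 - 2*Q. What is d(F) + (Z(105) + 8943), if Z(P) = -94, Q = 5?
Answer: 8812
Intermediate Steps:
F = -17 (F = -7 - 2*5 = -7 - 10 = -17)
d(f) = -37 (d(f) = -52 + 15 = -37)
d(F) + (Z(105) + 8943) = -37 + (-94 + 8943) = -37 + 8849 = 8812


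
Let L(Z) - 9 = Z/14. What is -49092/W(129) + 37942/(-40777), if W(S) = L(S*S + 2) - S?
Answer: -28593268922/610146251 ≈ -46.863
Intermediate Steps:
L(Z) = 9 + Z/14
W(S) = 64/7 - S + S²/14 (W(S) = (9 + (S*S + 2)/14) - S = (9 + (S² + 2)/14) - S = (9 + (2 + S²)/14) - S = (9 + (⅐ + S²/14)) - S = (64/7 + S²/14) - S = 64/7 - S + S²/14)
-49092/W(129) + 37942/(-40777) = -49092/(64/7 - 1*129 + (1/14)*129²) + 37942/(-40777) = -49092/(64/7 - 129 + (1/14)*16641) + 37942*(-1/40777) = -49092/(64/7 - 129 + 16641/14) - 37942/40777 = -49092/14963/14 - 37942/40777 = -49092*14/14963 - 37942/40777 = -687288/14963 - 37942/40777 = -28593268922/610146251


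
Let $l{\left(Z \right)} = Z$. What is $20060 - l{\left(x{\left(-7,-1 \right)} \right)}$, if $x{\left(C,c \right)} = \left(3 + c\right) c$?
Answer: $20062$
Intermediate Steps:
$x{\left(C,c \right)} = c \left(3 + c\right)$
$20060 - l{\left(x{\left(-7,-1 \right)} \right)} = 20060 - - (3 - 1) = 20060 - \left(-1\right) 2 = 20060 - -2 = 20060 + 2 = 20062$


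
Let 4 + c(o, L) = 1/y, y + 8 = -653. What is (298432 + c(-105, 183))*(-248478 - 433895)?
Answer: -134605516892311/661 ≈ -2.0364e+11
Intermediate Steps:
y = -661 (y = -8 - 653 = -661)
c(o, L) = -2645/661 (c(o, L) = -4 + 1/(-661) = -4 - 1/661 = -2645/661)
(298432 + c(-105, 183))*(-248478 - 433895) = (298432 - 2645/661)*(-248478 - 433895) = (197260907/661)*(-682373) = -134605516892311/661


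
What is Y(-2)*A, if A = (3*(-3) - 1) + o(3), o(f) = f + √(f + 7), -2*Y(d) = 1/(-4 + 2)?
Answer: -7/4 + √10/4 ≈ -0.95943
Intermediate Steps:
Y(d) = ¼ (Y(d) = -1/(2*(-4 + 2)) = -½/(-2) = -½*(-½) = ¼)
o(f) = f + √(7 + f)
A = -7 + √10 (A = (3*(-3) - 1) + (3 + √(7 + 3)) = (-9 - 1) + (3 + √10) = -10 + (3 + √10) = -7 + √10 ≈ -3.8377)
Y(-2)*A = (-7 + √10)/4 = -7/4 + √10/4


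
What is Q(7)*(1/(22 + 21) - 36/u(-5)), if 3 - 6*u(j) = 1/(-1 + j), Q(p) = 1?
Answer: -55709/817 ≈ -68.187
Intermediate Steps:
u(j) = 1/2 - 1/(6*(-1 + j))
Q(7)*(1/(22 + 21) - 36/u(-5)) = 1*(1/(22 + 21) - 36*6*(-1 - 5)/(-4 + 3*(-5))) = 1*(1/43 - 36*(-36/(-4 - 15))) = 1*(1/43 - 36/((1/6)*(-1/6)*(-19))) = 1*(1/43 - 36/19/36) = 1*(1/43 - 36*36/19) = 1*(1/43 - 1296/19) = 1*(-55709/817) = -55709/817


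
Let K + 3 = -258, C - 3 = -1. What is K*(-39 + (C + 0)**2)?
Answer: 9135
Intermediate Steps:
C = 2 (C = 3 - 1 = 2)
K = -261 (K = -3 - 258 = -261)
K*(-39 + (C + 0)**2) = -261*(-39 + (2 + 0)**2) = -261*(-39 + 2**2) = -261*(-39 + 4) = -261*(-35) = 9135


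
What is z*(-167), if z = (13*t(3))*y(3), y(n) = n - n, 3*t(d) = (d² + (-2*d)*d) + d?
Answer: 0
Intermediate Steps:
t(d) = -d²/3 + d/3 (t(d) = ((d² + (-2*d)*d) + d)/3 = ((d² - 2*d²) + d)/3 = (-d² + d)/3 = (d - d²)/3 = -d²/3 + d/3)
y(n) = 0
z = 0 (z = (13*((⅓)*3*(1 - 1*3)))*0 = (13*((⅓)*3*(1 - 3)))*0 = (13*((⅓)*3*(-2)))*0 = (13*(-2))*0 = -26*0 = 0)
z*(-167) = 0*(-167) = 0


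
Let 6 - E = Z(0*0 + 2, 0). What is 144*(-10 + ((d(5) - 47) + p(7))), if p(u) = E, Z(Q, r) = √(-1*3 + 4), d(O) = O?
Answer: -6768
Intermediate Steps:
Z(Q, r) = 1 (Z(Q, r) = √(-3 + 4) = √1 = 1)
E = 5 (E = 6 - 1*1 = 6 - 1 = 5)
p(u) = 5
144*(-10 + ((d(5) - 47) + p(7))) = 144*(-10 + ((5 - 47) + 5)) = 144*(-10 + (-42 + 5)) = 144*(-10 - 37) = 144*(-47) = -6768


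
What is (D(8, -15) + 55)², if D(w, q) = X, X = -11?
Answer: 1936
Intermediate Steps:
D(w, q) = -11
(D(8, -15) + 55)² = (-11 + 55)² = 44² = 1936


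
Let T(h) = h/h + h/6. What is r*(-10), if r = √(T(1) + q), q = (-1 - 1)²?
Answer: -5*√186/3 ≈ -22.730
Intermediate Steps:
T(h) = 1 + h/6 (T(h) = 1 + h*(⅙) = 1 + h/6)
q = 4 (q = (-2)² = 4)
r = √186/6 (r = √((1 + (⅙)*1) + 4) = √((1 + ⅙) + 4) = √(7/6 + 4) = √(31/6) = √186/6 ≈ 2.2730)
r*(-10) = (√186/6)*(-10) = -5*√186/3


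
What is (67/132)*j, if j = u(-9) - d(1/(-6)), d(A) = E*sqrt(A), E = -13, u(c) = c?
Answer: -201/44 + 871*I*sqrt(6)/792 ≈ -4.5682 + 2.6938*I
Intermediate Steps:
d(A) = -13*sqrt(A)
j = -9 + 13*I*sqrt(6)/6 (j = -9 - (-13)*sqrt(1/(-6)) = -9 - (-13)*sqrt(-1/6) = -9 - (-13)*I*sqrt(6)/6 = -9 + 13*I*sqrt(6)/6 ≈ -9.0 + 5.3072*I)
(67/132)*j = (67/132)*(-9 + 13*I*sqrt(6)/6) = (67*(1/132))*(-9 + 13*I*sqrt(6)/6) = 67*(-9 + 13*I*sqrt(6)/6)/132 = -201/44 + 871*I*sqrt(6)/792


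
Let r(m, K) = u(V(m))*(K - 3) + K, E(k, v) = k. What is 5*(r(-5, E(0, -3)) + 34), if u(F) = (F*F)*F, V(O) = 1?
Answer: 155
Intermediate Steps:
u(F) = F³ (u(F) = F²*F = F³)
r(m, K) = -3 + 2*K (r(m, K) = 1³*(K - 3) + K = 1*(-3 + K) + K = (-3 + K) + K = -3 + 2*K)
5*(r(-5, E(0, -3)) + 34) = 5*((-3 + 2*0) + 34) = 5*((-3 + 0) + 34) = 5*(-3 + 34) = 5*31 = 155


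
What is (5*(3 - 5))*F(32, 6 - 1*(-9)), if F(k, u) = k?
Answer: -320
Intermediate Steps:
(5*(3 - 5))*F(32, 6 - 1*(-9)) = (5*(3 - 5))*32 = (5*(-2))*32 = -10*32 = -320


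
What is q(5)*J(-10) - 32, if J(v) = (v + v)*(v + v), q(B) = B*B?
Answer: 9968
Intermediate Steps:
q(B) = B**2
J(v) = 4*v**2 (J(v) = (2*v)*(2*v) = 4*v**2)
q(5)*J(-10) - 32 = 5**2*(4*(-10)**2) - 32 = 25*(4*100) - 32 = 25*400 - 32 = 10000 - 32 = 9968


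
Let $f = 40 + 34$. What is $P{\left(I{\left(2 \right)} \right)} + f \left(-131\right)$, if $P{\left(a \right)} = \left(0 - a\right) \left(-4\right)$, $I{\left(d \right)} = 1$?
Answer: $-9690$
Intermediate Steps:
$P{\left(a \right)} = 4 a$ ($P{\left(a \right)} = - a \left(-4\right) = 4 a$)
$f = 74$
$P{\left(I{\left(2 \right)} \right)} + f \left(-131\right) = 4 \cdot 1 + 74 \left(-131\right) = 4 - 9694 = -9690$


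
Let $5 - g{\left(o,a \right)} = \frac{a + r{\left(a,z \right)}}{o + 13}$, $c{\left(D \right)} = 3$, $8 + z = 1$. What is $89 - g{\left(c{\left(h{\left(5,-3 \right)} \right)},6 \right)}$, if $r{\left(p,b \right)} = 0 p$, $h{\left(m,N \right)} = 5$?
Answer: $\frac{675}{8} \approx 84.375$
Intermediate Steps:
$z = -7$ ($z = -8 + 1 = -7$)
$r{\left(p,b \right)} = 0$
$g{\left(o,a \right)} = 5 - \frac{a}{13 + o}$ ($g{\left(o,a \right)} = 5 - \frac{a + 0}{o + 13} = 5 - \frac{a}{13 + o}$)
$89 - g{\left(c{\left(h{\left(5,-3 \right)} \right)},6 \right)} = 89 - \frac{65 - 6 + 5 \cdot 3}{13 + 3} = 89 - \frac{65 - 6 + 15}{16} = 89 - \frac{1}{16} \cdot 74 = 89 - \frac{37}{8} = \frac{675}{8}$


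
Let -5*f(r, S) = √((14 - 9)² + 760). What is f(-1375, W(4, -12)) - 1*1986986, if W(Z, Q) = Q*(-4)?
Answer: -1986986 - √785/5 ≈ -1.9870e+6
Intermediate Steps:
W(Z, Q) = -4*Q
f(r, S) = -√785/5 (f(r, S) = -√((14 - 9)² + 760)/5 = -√(5² + 760)/5 = -√(25 + 760)/5 = -√785/5)
f(-1375, W(4, -12)) - 1*1986986 = -√785/5 - 1*1986986 = -√785/5 - 1986986 = -1986986 - √785/5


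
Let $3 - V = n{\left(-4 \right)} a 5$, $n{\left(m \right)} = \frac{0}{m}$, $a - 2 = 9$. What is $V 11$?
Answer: $33$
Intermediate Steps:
$a = 11$ ($a = 2 + 9 = 11$)
$n{\left(m \right)} = 0$
$V = 3$ ($V = 3 - 0 \cdot 11 \cdot 5 = 3 - 0 \cdot 5 = 3 - 0 = 3 + 0 = 3$)
$V 11 = 3 \cdot 11 = 33$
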